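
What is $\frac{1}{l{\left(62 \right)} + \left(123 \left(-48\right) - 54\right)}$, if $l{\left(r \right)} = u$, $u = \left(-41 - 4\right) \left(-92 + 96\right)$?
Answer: $- \frac{1}{6138} \approx -0.00016292$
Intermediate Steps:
$u = -180$ ($u = \left(-45\right) 4 = -180$)
$l{\left(r \right)} = -180$
$\frac{1}{l{\left(62 \right)} + \left(123 \left(-48\right) - 54\right)} = \frac{1}{-180 + \left(123 \left(-48\right) - 54\right)} = \frac{1}{-180 - 5958} = \frac{1}{-6138} = - \frac{1}{6138}$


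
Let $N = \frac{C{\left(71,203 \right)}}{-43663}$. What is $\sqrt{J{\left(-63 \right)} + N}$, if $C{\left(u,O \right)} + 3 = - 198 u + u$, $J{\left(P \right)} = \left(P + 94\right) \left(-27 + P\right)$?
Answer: $\frac{2 i \sqrt{1329601443035}}{43663} \approx 52.817 i$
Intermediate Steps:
$J{\left(P \right)} = \left(-27 + P\right) \left(94 + P\right)$ ($J{\left(P \right)} = \left(94 + P\right) \left(-27 + P\right) = \left(-27 + P\right) \left(94 + P\right)$)
$C{\left(u,O \right)} = -3 - 197 u$ ($C{\left(u,O \right)} = -3 + \left(- 198 u + u\right) = -3 - 197 u$)
$N = \frac{13990}{43663}$ ($N = \frac{-3 - 13987}{-43663} = \left(-3 - 13987\right) \left(- \frac{1}{43663}\right) = \left(-13990\right) \left(- \frac{1}{43663}\right) = \frac{13990}{43663} \approx 0.32041$)
$\sqrt{J{\left(-63 \right)} + N} = \sqrt{\left(-2538 + \left(-63\right)^{2} + 67 \left(-63\right)\right) + \frac{13990}{43663}} = \sqrt{\left(-2538 + 3969 - 4221\right) + \frac{13990}{43663}} = \sqrt{-2790 + \frac{13990}{43663}} = \sqrt{- \frac{121805780}{43663}} = \frac{2 i \sqrt{1329601443035}}{43663}$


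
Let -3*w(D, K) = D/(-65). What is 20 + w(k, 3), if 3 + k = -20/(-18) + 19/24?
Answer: 280721/14040 ≈ 19.994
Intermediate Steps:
k = -79/72 (k = -3 + (-20/(-18) + 19/24) = -3 + (-20*(-1/18) + 19*(1/24)) = -3 + (10/9 + 19/24) = -3 + 137/72 = -79/72 ≈ -1.0972)
w(D, K) = D/195 (w(D, K) = -D/(3*(-65)) = -D*(-1)/(3*65) = -(-1)*D/195 = D/195)
20 + w(k, 3) = 20 + (1/195)*(-79/72) = 20 - 79/14040 = 280721/14040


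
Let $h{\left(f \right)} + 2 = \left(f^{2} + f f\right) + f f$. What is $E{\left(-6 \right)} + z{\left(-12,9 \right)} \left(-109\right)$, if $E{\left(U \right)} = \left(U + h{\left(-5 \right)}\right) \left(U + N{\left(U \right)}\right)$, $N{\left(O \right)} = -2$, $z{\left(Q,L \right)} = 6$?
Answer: $-1190$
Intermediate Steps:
$h{\left(f \right)} = -2 + 3 f^{2}$ ($h{\left(f \right)} = -2 + \left(\left(f^{2} + f f\right) + f f\right) = -2 + \left(\left(f^{2} + f^{2}\right) + f^{2}\right) = -2 + \left(2 f^{2} + f^{2}\right) = -2 + 3 f^{2}$)
$E{\left(U \right)} = \left(-2 + U\right) \left(73 + U\right)$ ($E{\left(U \right)} = \left(U - \left(2 - 3 \left(-5\right)^{2}\right)\right) \left(U - 2\right) = \left(U + \left(-2 + 3 \cdot 25\right)\right) \left(-2 + U\right) = \left(U + \left(-2 + 75\right)\right) \left(-2 + U\right) = \left(U + 73\right) \left(-2 + U\right) = \left(73 + U\right) \left(-2 + U\right) = \left(-2 + U\right) \left(73 + U\right)$)
$E{\left(-6 \right)} + z{\left(-12,9 \right)} \left(-109\right) = \left(-146 + \left(-6\right)^{2} + 71 \left(-6\right)\right) + 6 \left(-109\right) = \left(-146 + 36 - 426\right) - 654 = -536 - 654 = -1190$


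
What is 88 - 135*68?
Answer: -9092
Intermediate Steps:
88 - 135*68 = 88 - 9180 = -9092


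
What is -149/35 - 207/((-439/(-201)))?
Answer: -1521656/15365 ≈ -99.034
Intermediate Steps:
-149/35 - 207/((-439/(-201))) = -149*1/35 - 207/((-439*(-1/201))) = -149/35 - 207/439/201 = -149/35 - 207*201/439 = -149/35 - 41607/439 = -1521656/15365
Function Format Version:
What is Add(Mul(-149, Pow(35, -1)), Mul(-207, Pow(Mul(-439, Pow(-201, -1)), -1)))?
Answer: Rational(-1521656, 15365) ≈ -99.034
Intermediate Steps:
Add(Mul(-149, Pow(35, -1)), Mul(-207, Pow(Mul(-439, Pow(-201, -1)), -1))) = Add(Mul(-149, Rational(1, 35)), Mul(-207, Pow(Mul(-439, Rational(-1, 201)), -1))) = Add(Rational(-149, 35), Mul(-207, Pow(Rational(439, 201), -1))) = Add(Rational(-149, 35), Mul(-207, Rational(201, 439))) = Add(Rational(-149, 35), Rational(-41607, 439)) = Rational(-1521656, 15365)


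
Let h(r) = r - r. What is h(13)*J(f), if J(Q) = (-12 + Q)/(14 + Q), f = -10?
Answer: 0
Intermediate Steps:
h(r) = 0
J(Q) = (-12 + Q)/(14 + Q)
h(13)*J(f) = 0*((-12 - 10)/(14 - 10)) = 0*(-22/4) = 0*((¼)*(-22)) = 0*(-11/2) = 0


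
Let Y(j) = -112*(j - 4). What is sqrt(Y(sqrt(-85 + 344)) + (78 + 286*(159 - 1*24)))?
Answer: 4*sqrt(2446 - 7*sqrt(259)) ≈ 193.22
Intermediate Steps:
Y(j) = 448 - 112*j (Y(j) = -112*(-4 + j) = 448 - 112*j)
sqrt(Y(sqrt(-85 + 344)) + (78 + 286*(159 - 1*24))) = sqrt((448 - 112*sqrt(-85 + 344)) + (78 + 286*(159 - 1*24))) = sqrt((448 - 112*sqrt(259)) + (78 + 286*(159 - 24))) = sqrt((448 - 112*sqrt(259)) + (78 + 286*135)) = sqrt((448 - 112*sqrt(259)) + (78 + 38610)) = sqrt((448 - 112*sqrt(259)) + 38688) = sqrt(39136 - 112*sqrt(259))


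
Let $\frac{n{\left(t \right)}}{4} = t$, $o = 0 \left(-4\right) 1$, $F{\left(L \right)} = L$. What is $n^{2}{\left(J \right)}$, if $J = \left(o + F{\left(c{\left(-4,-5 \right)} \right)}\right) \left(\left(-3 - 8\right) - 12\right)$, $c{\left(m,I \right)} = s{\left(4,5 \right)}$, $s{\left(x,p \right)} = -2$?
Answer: $33856$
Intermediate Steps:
$c{\left(m,I \right)} = -2$
$o = 0$ ($o = 0 \cdot 1 = 0$)
$J = 46$ ($J = \left(0 - 2\right) \left(\left(-3 - 8\right) - 12\right) = - 2 \left(\left(-3 - 8\right) - 12\right) = - 2 \left(-11 - 12\right) = \left(-2\right) \left(-23\right) = 46$)
$n{\left(t \right)} = 4 t$
$n^{2}{\left(J \right)} = \left(4 \cdot 46\right)^{2} = 184^{2} = 33856$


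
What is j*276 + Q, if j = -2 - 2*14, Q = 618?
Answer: -7662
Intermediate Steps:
j = -30 (j = -2 - 28 = -30)
j*276 + Q = -30*276 + 618 = -8280 + 618 = -7662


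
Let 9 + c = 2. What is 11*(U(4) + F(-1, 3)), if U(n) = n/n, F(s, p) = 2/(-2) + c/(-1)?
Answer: 77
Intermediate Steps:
c = -7 (c = -9 + 2 = -7)
F(s, p) = 6 (F(s, p) = 2/(-2) - 7/(-1) = 2*(-½) - 7*(-1) = -1 + 7 = 6)
U(n) = 1
11*(U(4) + F(-1, 3)) = 11*(1 + 6) = 11*7 = 77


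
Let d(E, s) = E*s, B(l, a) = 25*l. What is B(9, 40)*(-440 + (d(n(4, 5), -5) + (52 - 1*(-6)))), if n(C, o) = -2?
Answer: -83700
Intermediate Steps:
B(9, 40)*(-440 + (d(n(4, 5), -5) + (52 - 1*(-6)))) = (25*9)*(-440 + (-2*(-5) + (52 - 1*(-6)))) = 225*(-440 + (10 + (52 + 6))) = 225*(-440 + (10 + 58)) = 225*(-440 + 68) = 225*(-372) = -83700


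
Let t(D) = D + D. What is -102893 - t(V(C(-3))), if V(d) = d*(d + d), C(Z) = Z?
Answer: -102929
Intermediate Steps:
V(d) = 2*d**2 (V(d) = d*(2*d) = 2*d**2)
t(D) = 2*D
-102893 - t(V(C(-3))) = -102893 - 2*2*(-3)**2 = -102893 - 2*2*9 = -102893 - 2*18 = -102893 - 1*36 = -102893 - 36 = -102929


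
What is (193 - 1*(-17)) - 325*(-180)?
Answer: 58710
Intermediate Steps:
(193 - 1*(-17)) - 325*(-180) = (193 + 17) + 58500 = 210 + 58500 = 58710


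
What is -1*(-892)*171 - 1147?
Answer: 151385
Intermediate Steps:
-1*(-892)*171 - 1147 = 892*171 - 1147 = 152532 - 1147 = 151385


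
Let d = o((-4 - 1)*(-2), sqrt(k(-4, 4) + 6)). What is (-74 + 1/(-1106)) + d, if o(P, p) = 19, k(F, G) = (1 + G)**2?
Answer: -60831/1106 ≈ -55.001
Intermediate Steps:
d = 19
(-74 + 1/(-1106)) + d = (-74 + 1/(-1106)) + 19 = (-74 - 1/1106) + 19 = -81845/1106 + 19 = -60831/1106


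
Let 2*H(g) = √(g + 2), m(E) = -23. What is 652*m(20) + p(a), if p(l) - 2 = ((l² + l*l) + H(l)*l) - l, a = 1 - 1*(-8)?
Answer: -14841 + 9*√11/2 ≈ -14826.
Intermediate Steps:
H(g) = √(2 + g)/2 (H(g) = √(g + 2)/2 = √(2 + g)/2)
a = 9 (a = 1 + 8 = 9)
p(l) = 2 - l + 2*l² + l*√(2 + l)/2 (p(l) = 2 + (((l² + l*l) + (√(2 + l)/2)*l) - l) = 2 + (((l² + l²) + l*√(2 + l)/2) - l) = 2 + ((2*l² + l*√(2 + l)/2) - l) = 2 + (-l + 2*l² + l*√(2 + l)/2) = 2 - l + 2*l² + l*√(2 + l)/2)
652*m(20) + p(a) = 652*(-23) + (2 - 1*9 + 2*9² + (½)*9*√(2 + 9)) = -14996 + (2 - 9 + 2*81 + (½)*9*√11) = -14996 + (2 - 9 + 162 + 9*√11/2) = -14996 + (155 + 9*√11/2) = -14841 + 9*√11/2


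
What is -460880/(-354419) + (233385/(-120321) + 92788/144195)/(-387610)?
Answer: 114792052691405737119/88275429392665561150 ≈ 1.3004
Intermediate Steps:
-460880/(-354419) + (233385/(-120321) + 92788/144195)/(-387610) = -460880*(-1/354419) + (233385*(-1/120321) + 92788*(1/144195))*(-1/387610) = 460880/354419 + (-77795/40107 + 92788/144195)*(-1/387610) = 460880/354419 - 832911301/642580985*(-1/387610) = 460880/354419 + 832911301/249070815595850 = 114792052691405737119/88275429392665561150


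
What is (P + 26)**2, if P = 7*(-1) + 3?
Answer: 484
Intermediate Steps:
P = -4 (P = -7 + 3 = -4)
(P + 26)**2 = (-4 + 26)**2 = 22**2 = 484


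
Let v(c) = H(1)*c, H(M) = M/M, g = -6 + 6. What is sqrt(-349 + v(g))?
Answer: I*sqrt(349) ≈ 18.682*I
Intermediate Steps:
g = 0
H(M) = 1
v(c) = c (v(c) = 1*c = c)
sqrt(-349 + v(g)) = sqrt(-349 + 0) = sqrt(-349) = I*sqrt(349)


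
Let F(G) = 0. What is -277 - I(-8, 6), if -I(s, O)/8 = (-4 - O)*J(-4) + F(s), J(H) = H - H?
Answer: -277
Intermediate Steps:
J(H) = 0
I(s, O) = 0 (I(s, O) = -8*((-4 - O)*0 + 0) = -8*(0 + 0) = -8*0 = 0)
-277 - I(-8, 6) = -277 - 1*0 = -277 + 0 = -277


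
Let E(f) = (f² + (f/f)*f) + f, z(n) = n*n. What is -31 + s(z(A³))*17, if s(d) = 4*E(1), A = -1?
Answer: 173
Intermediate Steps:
z(n) = n²
E(f) = f² + 2*f (E(f) = (f² + 1*f) + f = (f² + f) + f = (f + f²) + f = f² + 2*f)
s(d) = 12 (s(d) = 4*(1*(2 + 1)) = 4*(1*3) = 4*3 = 12)
-31 + s(z(A³))*17 = -31 + 12*17 = -31 + 204 = 173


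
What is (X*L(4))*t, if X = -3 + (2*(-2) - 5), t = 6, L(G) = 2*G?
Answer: -576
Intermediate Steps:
X = -12 (X = -3 + (-4 - 5) = -3 - 9 = -12)
(X*L(4))*t = -24*4*6 = -12*8*6 = -96*6 = -576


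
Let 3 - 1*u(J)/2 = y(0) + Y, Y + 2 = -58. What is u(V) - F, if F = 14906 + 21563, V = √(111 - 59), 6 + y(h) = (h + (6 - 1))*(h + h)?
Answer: -36331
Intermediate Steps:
Y = -60 (Y = -2 - 58 = -60)
y(h) = -6 + 2*h*(5 + h) (y(h) = -6 + (h + (6 - 1))*(h + h) = -6 + (h + 5)*(2*h) = -6 + (5 + h)*(2*h) = -6 + 2*h*(5 + h))
V = 2*√13 (V = √52 = 2*√13 ≈ 7.2111)
F = 36469
u(J) = 138 (u(J) = 6 - 2*((-6 + 2*0² + 10*0) - 60) = 6 - 2*((-6 + 2*0 + 0) - 60) = 6 - 2*((-6 + 0 + 0) - 60) = 6 - 2*(-6 - 60) = 6 - 2*(-66) = 6 + 132 = 138)
u(V) - F = 138 - 1*36469 = 138 - 36469 = -36331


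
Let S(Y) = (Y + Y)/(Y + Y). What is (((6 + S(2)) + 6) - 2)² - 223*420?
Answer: -93539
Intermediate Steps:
S(Y) = 1 (S(Y) = (2*Y)/((2*Y)) = (2*Y)*(1/(2*Y)) = 1)
(((6 + S(2)) + 6) - 2)² - 223*420 = (((6 + 1) + 6) - 2)² - 223*420 = ((7 + 6) - 2)² - 93660 = (13 - 2)² - 93660 = 11² - 93660 = 121 - 93660 = -93539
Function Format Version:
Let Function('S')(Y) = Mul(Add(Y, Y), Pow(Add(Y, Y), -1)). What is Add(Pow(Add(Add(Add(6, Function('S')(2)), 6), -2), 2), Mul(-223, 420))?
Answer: -93539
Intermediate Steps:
Function('S')(Y) = 1 (Function('S')(Y) = Mul(Mul(2, Y), Pow(Mul(2, Y), -1)) = Mul(Mul(2, Y), Mul(Rational(1, 2), Pow(Y, -1))) = 1)
Add(Pow(Add(Add(Add(6, Function('S')(2)), 6), -2), 2), Mul(-223, 420)) = Add(Pow(Add(Add(Add(6, 1), 6), -2), 2), Mul(-223, 420)) = Add(Pow(Add(Add(7, 6), -2), 2), -93660) = Add(Pow(Add(13, -2), 2), -93660) = Add(Pow(11, 2), -93660) = Add(121, -93660) = -93539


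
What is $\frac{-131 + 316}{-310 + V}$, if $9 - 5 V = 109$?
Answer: $- \frac{37}{66} \approx -0.56061$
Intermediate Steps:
$V = -20$ ($V = \frac{9}{5} - \frac{109}{5} = -20$)
$\frac{-131 + 316}{-310 + V} = \frac{-131 + 316}{-310 - 20} = \frac{185}{-330} = 185 \left(- \frac{1}{330}\right) = - \frac{37}{66}$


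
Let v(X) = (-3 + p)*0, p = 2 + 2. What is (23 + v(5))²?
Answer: 529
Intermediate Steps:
p = 4
v(X) = 0 (v(X) = (-3 + 4)*0 = 1*0 = 0)
(23 + v(5))² = (23 + 0)² = 23² = 529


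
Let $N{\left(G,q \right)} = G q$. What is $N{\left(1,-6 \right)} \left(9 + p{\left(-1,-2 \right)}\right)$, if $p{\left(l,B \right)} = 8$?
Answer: $-102$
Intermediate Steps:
$N{\left(1,-6 \right)} \left(9 + p{\left(-1,-2 \right)}\right) = 1 \left(-6\right) \left(9 + 8\right) = \left(-6\right) 17 = -102$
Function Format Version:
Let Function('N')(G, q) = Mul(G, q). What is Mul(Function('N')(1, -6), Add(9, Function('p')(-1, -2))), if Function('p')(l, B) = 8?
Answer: -102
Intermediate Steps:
Mul(Function('N')(1, -6), Add(9, Function('p')(-1, -2))) = Mul(Mul(1, -6), Add(9, 8)) = Mul(-6, 17) = -102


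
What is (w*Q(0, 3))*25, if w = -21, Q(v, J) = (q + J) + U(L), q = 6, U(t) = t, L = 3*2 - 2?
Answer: -6825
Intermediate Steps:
L = 4 (L = 6 - 2 = 4)
Q(v, J) = 10 + J (Q(v, J) = (6 + J) + 4 = 10 + J)
(w*Q(0, 3))*25 = -21*(10 + 3)*25 = -21*13*25 = -273*25 = -6825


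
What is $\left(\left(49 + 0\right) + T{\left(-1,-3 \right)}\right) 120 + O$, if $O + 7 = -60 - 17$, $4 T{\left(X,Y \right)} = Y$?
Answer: $5706$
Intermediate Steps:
$T{\left(X,Y \right)} = \frac{Y}{4}$
$O = -84$ ($O = -7 - 77 = -84$)
$\left(\left(49 + 0\right) + T{\left(-1,-3 \right)}\right) 120 + O = \left(\left(49 + 0\right) + \frac{1}{4} \left(-3\right)\right) 120 - 84 = \left(49 - \frac{3}{4}\right) 120 - 84 = \frac{193}{4} \cdot 120 - 84 = 5790 - 84 = 5706$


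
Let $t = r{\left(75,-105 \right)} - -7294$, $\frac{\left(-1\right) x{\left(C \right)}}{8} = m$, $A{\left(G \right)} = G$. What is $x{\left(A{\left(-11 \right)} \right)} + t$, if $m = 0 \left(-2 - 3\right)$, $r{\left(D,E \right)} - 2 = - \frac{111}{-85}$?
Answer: $\frac{620271}{85} \approx 7297.3$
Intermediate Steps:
$r{\left(D,E \right)} = \frac{281}{85}$ ($r{\left(D,E \right)} = 2 - \frac{111}{-85} = 2 - - \frac{111}{85} = 2 + \frac{111}{85} = \frac{281}{85}$)
$m = 0$ ($m = 0 \left(-5\right) = 0$)
$x{\left(C \right)} = 0$ ($x{\left(C \right)} = \left(-8\right) 0 = 0$)
$t = \frac{620271}{85}$ ($t = \frac{281}{85} - -7294 = \frac{281}{85} + 7294 = \frac{620271}{85} \approx 7297.3$)
$x{\left(A{\left(-11 \right)} \right)} + t = 0 + \frac{620271}{85} = \frac{620271}{85}$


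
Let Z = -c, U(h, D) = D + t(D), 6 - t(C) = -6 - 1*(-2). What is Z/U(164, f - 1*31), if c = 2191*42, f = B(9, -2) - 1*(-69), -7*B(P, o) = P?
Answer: -214718/109 ≈ -1969.9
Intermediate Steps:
B(P, o) = -P/7
t(C) = 10 (t(C) = 6 - (-6 - 1*(-2)) = 6 - (-6 + 2) = 6 - 1*(-4) = 6 + 4 = 10)
f = 474/7 (f = -1/7*9 - 1*(-69) = -9/7 + 69 = 474/7 ≈ 67.714)
c = 92022
U(h, D) = 10 + D (U(h, D) = D + 10 = 10 + D)
Z = -92022 (Z = -1*92022 = -92022)
Z/U(164, f - 1*31) = -92022/(10 + (474/7 - 1*31)) = -92022/(10 + (474/7 - 31)) = -92022/(10 + 257/7) = -92022/327/7 = -92022*7/327 = -214718/109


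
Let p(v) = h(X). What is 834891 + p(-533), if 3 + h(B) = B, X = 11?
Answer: 834899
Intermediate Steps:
h(B) = -3 + B
p(v) = 8 (p(v) = -3 + 11 = 8)
834891 + p(-533) = 834891 + 8 = 834899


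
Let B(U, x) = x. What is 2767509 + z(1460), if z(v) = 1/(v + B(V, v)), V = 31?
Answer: 8081126281/2920 ≈ 2.7675e+6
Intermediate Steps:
z(v) = 1/(2*v) (z(v) = 1/(v + v) = 1/(2*v))
2767509 + z(1460) = 2767509 + (1/2)/1460 = 2767509 + (1/2)*(1/1460) = 2767509 + 1/2920 = 8081126281/2920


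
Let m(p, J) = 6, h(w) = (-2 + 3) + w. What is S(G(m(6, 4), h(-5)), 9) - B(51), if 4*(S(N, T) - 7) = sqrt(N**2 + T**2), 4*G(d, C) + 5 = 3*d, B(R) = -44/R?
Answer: 401/51 + sqrt(1465)/16 ≈ 10.255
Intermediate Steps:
h(w) = 1 + w
G(d, C) = -5/4 + 3*d/4 (G(d, C) = -5/4 + (3*d)/4 = -5/4 + 3*d/4)
S(N, T) = 7 + sqrt(N**2 + T**2)/4
S(G(m(6, 4), h(-5)), 9) - B(51) = (7 + sqrt((-5/4 + (3/4)*6)**2 + 9**2)/4) - (-44)/51 = (7 + sqrt((-5/4 + 9/2)**2 + 81)/4) - (-44)/51 = (7 + sqrt((13/4)**2 + 81)/4) - 1*(-44/51) = (7 + sqrt(169/16 + 81)/4) + 44/51 = (7 + sqrt(1465/16)/4) + 44/51 = (7 + (sqrt(1465)/4)/4) + 44/51 = (7 + sqrt(1465)/16) + 44/51 = 401/51 + sqrt(1465)/16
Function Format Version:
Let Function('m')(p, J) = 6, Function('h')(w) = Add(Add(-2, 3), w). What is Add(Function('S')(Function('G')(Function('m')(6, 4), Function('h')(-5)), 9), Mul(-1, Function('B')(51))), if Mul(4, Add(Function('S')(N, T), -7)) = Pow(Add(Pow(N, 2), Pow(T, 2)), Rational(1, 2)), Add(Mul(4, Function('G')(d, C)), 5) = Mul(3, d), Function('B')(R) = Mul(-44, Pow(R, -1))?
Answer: Add(Rational(401, 51), Mul(Rational(1, 16), Pow(1465, Rational(1, 2)))) ≈ 10.255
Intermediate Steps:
Function('h')(w) = Add(1, w)
Function('G')(d, C) = Add(Rational(-5, 4), Mul(Rational(3, 4), d)) (Function('G')(d, C) = Add(Rational(-5, 4), Mul(Rational(1, 4), Mul(3, d))) = Add(Rational(-5, 4), Mul(Rational(3, 4), d)))
Function('S')(N, T) = Add(7, Mul(Rational(1, 4), Pow(Add(Pow(N, 2), Pow(T, 2)), Rational(1, 2))))
Add(Function('S')(Function('G')(Function('m')(6, 4), Function('h')(-5)), 9), Mul(-1, Function('B')(51))) = Add(Add(7, Mul(Rational(1, 4), Pow(Add(Pow(Add(Rational(-5, 4), Mul(Rational(3, 4), 6)), 2), Pow(9, 2)), Rational(1, 2)))), Mul(-1, Mul(-44, Pow(51, -1)))) = Add(Add(7, Mul(Rational(1, 4), Pow(Add(Pow(Add(Rational(-5, 4), Rational(9, 2)), 2), 81), Rational(1, 2)))), Mul(-1, Mul(-44, Rational(1, 51)))) = Add(Add(7, Mul(Rational(1, 4), Pow(Add(Pow(Rational(13, 4), 2), 81), Rational(1, 2)))), Mul(-1, Rational(-44, 51))) = Add(Add(7, Mul(Rational(1, 4), Pow(Add(Rational(169, 16), 81), Rational(1, 2)))), Rational(44, 51)) = Add(Add(7, Mul(Rational(1, 4), Pow(Rational(1465, 16), Rational(1, 2)))), Rational(44, 51)) = Add(Add(7, Mul(Rational(1, 4), Mul(Rational(1, 4), Pow(1465, Rational(1, 2))))), Rational(44, 51)) = Add(Add(7, Mul(Rational(1, 16), Pow(1465, Rational(1, 2)))), Rational(44, 51)) = Add(Rational(401, 51), Mul(Rational(1, 16), Pow(1465, Rational(1, 2))))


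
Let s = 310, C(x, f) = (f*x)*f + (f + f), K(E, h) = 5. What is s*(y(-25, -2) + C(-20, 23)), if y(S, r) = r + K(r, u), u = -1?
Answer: -3264610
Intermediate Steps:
C(x, f) = 2*f + x*f² (C(x, f) = x*f² + 2*f = 2*f + x*f²)
y(S, r) = 5 + r (y(S, r) = r + 5 = 5 + r)
s*(y(-25, -2) + C(-20, 23)) = 310*((5 - 2) + 23*(2 + 23*(-20))) = 310*(3 + 23*(2 - 460)) = 310*(3 + 23*(-458)) = 310*(3 - 10534) = 310*(-10531) = -3264610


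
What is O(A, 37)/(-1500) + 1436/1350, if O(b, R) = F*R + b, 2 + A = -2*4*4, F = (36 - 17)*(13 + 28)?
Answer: -244741/13500 ≈ -18.129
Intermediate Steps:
F = 779 (F = 19*41 = 779)
A = -34 (A = -2 - 2*4*4 = -2 - 8*4 = -2 - 32 = -34)
O(b, R) = b + 779*R (O(b, R) = 779*R + b = b + 779*R)
O(A, 37)/(-1500) + 1436/1350 = (-34 + 779*37)/(-1500) + 1436/1350 = (-34 + 28823)*(-1/1500) + 1436*(1/1350) = 28789*(-1/1500) + 718/675 = -28789/1500 + 718/675 = -244741/13500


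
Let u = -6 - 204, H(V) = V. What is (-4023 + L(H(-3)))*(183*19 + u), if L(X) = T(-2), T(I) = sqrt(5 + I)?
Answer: -13143141 + 3267*sqrt(3) ≈ -1.3137e+7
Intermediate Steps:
u = -210
L(X) = sqrt(3) (L(X) = sqrt(5 - 2) = sqrt(3))
(-4023 + L(H(-3)))*(183*19 + u) = (-4023 + sqrt(3))*(183*19 - 210) = (-4023 + sqrt(3))*(3477 - 210) = (-4023 + sqrt(3))*3267 = -13143141 + 3267*sqrt(3)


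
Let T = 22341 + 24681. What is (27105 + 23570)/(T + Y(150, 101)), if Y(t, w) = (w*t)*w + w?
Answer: 50675/1577273 ≈ 0.032128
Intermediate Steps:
T = 47022
Y(t, w) = w + t*w² (Y(t, w) = (t*w)*w + w = t*w² + w = w + t*w²)
(27105 + 23570)/(T + Y(150, 101)) = (27105 + 23570)/(47022 + 101*(1 + 150*101)) = 50675/(47022 + 101*(1 + 15150)) = 50675/(47022 + 101*15151) = 50675/(47022 + 1530251) = 50675/1577273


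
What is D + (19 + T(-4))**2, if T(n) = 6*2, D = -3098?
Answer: -2137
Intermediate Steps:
T(n) = 12
D + (19 + T(-4))**2 = -3098 + (19 + 12)**2 = -3098 + 31**2 = -3098 + 961 = -2137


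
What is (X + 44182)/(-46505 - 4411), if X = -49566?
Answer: 1346/12729 ≈ 0.10574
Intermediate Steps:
(X + 44182)/(-46505 - 4411) = (-49566 + 44182)/(-46505 - 4411) = -5384/(-50916) = -5384*(-1/50916) = 1346/12729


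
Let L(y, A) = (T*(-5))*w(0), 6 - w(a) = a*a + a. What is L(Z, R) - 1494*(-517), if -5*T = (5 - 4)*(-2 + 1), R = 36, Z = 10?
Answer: 772392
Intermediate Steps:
T = 1/5 (T = -(5 - 4)*(-2 + 1)/5 = -(-1)/5 = -1/5*(-1) = 1/5 ≈ 0.20000)
w(a) = 6 - a - a**2 (w(a) = 6 - (a*a + a) = 6 - (a**2 + a) = 6 - (a + a**2) = 6 + (-a - a**2) = 6 - a - a**2)
L(y, A) = -6 (L(y, A) = ((1/5)*(-5))*(6 - 1*0 - 1*0**2) = -(6 + 0 - 1*0) = -(6 + 0 + 0) = -1*6 = -6)
L(Z, R) - 1494*(-517) = -6 - 1494*(-517) = -6 + 772398 = 772392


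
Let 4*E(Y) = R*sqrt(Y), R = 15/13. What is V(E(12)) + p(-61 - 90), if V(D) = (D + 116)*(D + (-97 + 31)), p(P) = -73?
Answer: -5224129/676 + 375*sqrt(3)/13 ≈ -7678.0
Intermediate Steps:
R = 15/13 (R = 15*(1/13) = 15/13 ≈ 1.1538)
E(Y) = 15*sqrt(Y)/52 (E(Y) = (15*sqrt(Y)/13)/4 = 15*sqrt(Y)/52)
V(D) = (-66 + D)*(116 + D) (V(D) = (116 + D)*(D - 66) = (116 + D)*(-66 + D) = (-66 + D)*(116 + D))
V(E(12)) + p(-61 - 90) = (-7656 + (15*sqrt(12)/52)**2 + 50*(15*sqrt(12)/52)) - 73 = (-7656 + (15*(2*sqrt(3))/52)**2 + 50*(15*(2*sqrt(3))/52)) - 73 = (-7656 + (15*sqrt(3)/26)**2 + 50*(15*sqrt(3)/26)) - 73 = (-7656 + 675/676 + 375*sqrt(3)/13) - 73 = (-5174781/676 + 375*sqrt(3)/13) - 73 = -5224129/676 + 375*sqrt(3)/13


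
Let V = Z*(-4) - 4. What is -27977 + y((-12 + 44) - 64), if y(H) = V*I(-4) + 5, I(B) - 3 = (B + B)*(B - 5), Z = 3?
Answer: -29172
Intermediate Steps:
I(B) = 3 + 2*B*(-5 + B) (I(B) = 3 + (B + B)*(B - 5) = 3 + (2*B)*(-5 + B) = 3 + 2*B*(-5 + B))
V = -16 (V = 3*(-4) - 4 = -12 - 4 = -16)
y(H) = -1195 (y(H) = -16*(3 - 10*(-4) + 2*(-4)**2) + 5 = -16*(3 + 40 + 2*16) + 5 = -16*(3 + 40 + 32) + 5 = -16*75 + 5 = -1200 + 5 = -1195)
-27977 + y((-12 + 44) - 64) = -27977 - 1195 = -29172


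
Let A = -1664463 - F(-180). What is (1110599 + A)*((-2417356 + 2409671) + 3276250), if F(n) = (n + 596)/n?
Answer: -16292996380288/9 ≈ -1.8103e+12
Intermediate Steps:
F(n) = (596 + n)/n
A = -74900731/45 (A = -1664463 - (596 - 180)/(-180) = -1664463 - (-1)*416/180 = -1664463 - 1*(-104/45) = -1664463 + 104/45 = -74900731/45 ≈ -1.6645e+6)
(1110599 + A)*((-2417356 + 2409671) + 3276250) = (1110599 - 74900731/45)*((-2417356 + 2409671) + 3276250) = -24923776*(-7685 + 3276250)/45 = -24923776/45*3268565 = -16292996380288/9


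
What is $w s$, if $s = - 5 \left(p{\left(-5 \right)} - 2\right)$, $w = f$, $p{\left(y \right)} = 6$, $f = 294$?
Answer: $-5880$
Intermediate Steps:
$w = 294$
$s = -20$ ($s = - 5 \left(6 - 2\right) = \left(-5\right) 4 = -20$)
$w s = 294 \left(-20\right) = -5880$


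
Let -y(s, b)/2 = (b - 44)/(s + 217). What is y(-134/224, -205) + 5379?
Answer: 43475533/8079 ≈ 5381.3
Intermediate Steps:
y(s, b) = -2*(-44 + b)/(217 + s) (y(s, b) = -2*(b - 44)/(s + 217) = -2*(-44 + b)/(217 + s))
y(-134/224, -205) + 5379 = 2*(44 - 1*(-205))/(217 - 134/224) + 5379 = 2*(44 + 205)/(217 - 134*1/224) + 5379 = 2*249/(217 - 67/112) + 5379 = 2*249/(24237/112) + 5379 = 2*(112/24237)*249 + 5379 = 18592/8079 + 5379 = 43475533/8079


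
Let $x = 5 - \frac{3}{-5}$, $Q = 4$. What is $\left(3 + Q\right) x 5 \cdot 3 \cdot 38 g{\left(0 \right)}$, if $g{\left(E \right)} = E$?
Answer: $0$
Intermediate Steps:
$x = \frac{28}{5}$ ($x = 5 - - \frac{3}{5} = 5 + \frac{3}{5} = \frac{28}{5} \approx 5.6$)
$\left(3 + Q\right) x 5 \cdot 3 \cdot 38 g{\left(0 \right)} = \left(3 + 4\right) \frac{28}{5} \cdot 5 \cdot 3 \cdot 38 \cdot 0 = 7 \cdot \frac{28}{5} \cdot 5 \cdot 3 \cdot 38 \cdot 0 = \frac{196}{5} \cdot 5 \cdot 3 \cdot 38 \cdot 0 = 196 \cdot 3 \cdot 38 \cdot 0 = 588 \cdot 38 \cdot 0 = 22344 \cdot 0 = 0$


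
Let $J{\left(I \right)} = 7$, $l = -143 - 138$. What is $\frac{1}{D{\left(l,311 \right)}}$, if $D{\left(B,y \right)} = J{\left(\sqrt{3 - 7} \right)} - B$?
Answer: $\frac{1}{288} \approx 0.0034722$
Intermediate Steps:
$l = -281$
$D{\left(B,y \right)} = 7 - B$
$\frac{1}{D{\left(l,311 \right)}} = \frac{1}{7 - -281} = \frac{1}{7 + 281} = \frac{1}{288}$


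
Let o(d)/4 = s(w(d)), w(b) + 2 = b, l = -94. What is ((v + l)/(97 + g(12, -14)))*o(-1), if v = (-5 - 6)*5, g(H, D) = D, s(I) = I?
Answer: 1788/83 ≈ 21.542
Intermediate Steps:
w(b) = -2 + b
o(d) = -8 + 4*d (o(d) = 4*(-2 + d) = -8 + 4*d)
v = -55 (v = -11*5 = -55)
((v + l)/(97 + g(12, -14)))*o(-1) = ((-55 - 94)/(97 - 14))*(-8 + 4*(-1)) = (-149/83)*(-8 - 4) = -149*1/83*(-12) = -149/83*(-12) = 1788/83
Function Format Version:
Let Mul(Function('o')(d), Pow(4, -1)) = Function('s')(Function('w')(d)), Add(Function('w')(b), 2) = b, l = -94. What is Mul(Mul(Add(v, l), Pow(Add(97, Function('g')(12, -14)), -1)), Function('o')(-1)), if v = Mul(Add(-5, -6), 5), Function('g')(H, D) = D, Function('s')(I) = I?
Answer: Rational(1788, 83) ≈ 21.542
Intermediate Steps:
Function('w')(b) = Add(-2, b)
Function('o')(d) = Add(-8, Mul(4, d)) (Function('o')(d) = Mul(4, Add(-2, d)) = Add(-8, Mul(4, d)))
v = -55 (v = Mul(-11, 5) = -55)
Mul(Mul(Add(v, l), Pow(Add(97, Function('g')(12, -14)), -1)), Function('o')(-1)) = Mul(Mul(Add(-55, -94), Pow(Add(97, -14), -1)), Add(-8, Mul(4, -1))) = Mul(Mul(-149, Pow(83, -1)), Add(-8, -4)) = Mul(Mul(-149, Rational(1, 83)), -12) = Mul(Rational(-149, 83), -12) = Rational(1788, 83)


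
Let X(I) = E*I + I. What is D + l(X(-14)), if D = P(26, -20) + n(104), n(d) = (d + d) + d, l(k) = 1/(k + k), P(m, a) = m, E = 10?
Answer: 104103/308 ≈ 338.00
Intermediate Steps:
X(I) = 11*I (X(I) = 10*I + I = 11*I)
l(k) = 1/(2*k)
n(d) = 3*d (n(d) = 2*d + d = 3*d)
D = 338 (D = 26 + 3*104 = 26 + 312 = 338)
D + l(X(-14)) = 338 + 1/(2*((11*(-14)))) = 338 + (1/2)/(-154) = 338 + (1/2)*(-1/154) = 338 - 1/308 = 104103/308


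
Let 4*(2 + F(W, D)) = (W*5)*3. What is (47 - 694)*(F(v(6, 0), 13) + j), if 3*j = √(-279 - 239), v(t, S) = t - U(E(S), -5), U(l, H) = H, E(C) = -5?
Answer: -101579/4 - 647*I*√518/3 ≈ -25395.0 - 4908.5*I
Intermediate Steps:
v(t, S) = 5 + t (v(t, S) = t - 1*(-5) = t + 5 = 5 + t)
F(W, D) = -2 + 15*W/4 (F(W, D) = -2 + ((W*5)*3)/4 = -2 + ((5*W)*3)/4 = -2 + (15*W)/4 = -2 + 15*W/4)
j = I*√518/3 (j = √(-279 - 239)/3 = √(-518)/3 = (I*√518)/3 = I*√518/3 ≈ 7.5865*I)
(47 - 694)*(F(v(6, 0), 13) + j) = (47 - 694)*((-2 + 15*(5 + 6)/4) + I*√518/3) = -647*((-2 + (15/4)*11) + I*√518/3) = -647*((-2 + 165/4) + I*√518/3) = -647*(157/4 + I*√518/3) = -101579/4 - 647*I*√518/3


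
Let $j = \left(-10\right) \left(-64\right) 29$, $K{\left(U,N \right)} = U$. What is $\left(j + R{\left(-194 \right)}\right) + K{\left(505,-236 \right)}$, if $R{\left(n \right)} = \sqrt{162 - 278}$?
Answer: $19065 + 2 i \sqrt{29} \approx 19065.0 + 10.77 i$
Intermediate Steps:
$R{\left(n \right)} = 2 i \sqrt{29}$ ($R{\left(n \right)} = \sqrt{-116} = 2 i \sqrt{29}$)
$j = 18560$ ($j = 640 \cdot 29 = 18560$)
$\left(j + R{\left(-194 \right)}\right) + K{\left(505,-236 \right)} = \left(18560 + 2 i \sqrt{29}\right) + 505 = 19065 + 2 i \sqrt{29}$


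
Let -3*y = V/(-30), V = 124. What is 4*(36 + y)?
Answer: 6728/45 ≈ 149.51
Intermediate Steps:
y = 62/45 (y = -124/(3*(-30)) = -124*(-1)/(3*30) = -⅓*(-62/15) = 62/45 ≈ 1.3778)
4*(36 + y) = 4*(36 + 62/45) = 4*(1682/45) = 6728/45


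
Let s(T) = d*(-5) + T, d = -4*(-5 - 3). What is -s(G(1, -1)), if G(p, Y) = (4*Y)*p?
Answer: 164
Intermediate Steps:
d = 32 (d = -4*(-8) = 32)
G(p, Y) = 4*Y*p
s(T) = -160 + T (s(T) = 32*(-5) + T = -160 + T)
-s(G(1, -1)) = -(-160 + 4*(-1)*1) = -(-160 - 4) = -1*(-164) = 164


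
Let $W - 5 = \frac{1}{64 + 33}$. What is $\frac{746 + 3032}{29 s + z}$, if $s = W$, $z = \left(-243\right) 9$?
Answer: $- \frac{366466}{198045} \approx -1.8504$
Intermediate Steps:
$z = -2187$
$W = \frac{486}{97}$ ($W = 5 + \frac{1}{64 + 33} = 5 + \frac{1}{97} = \frac{486}{97} \approx 5.0103$)
$s = \frac{486}{97} \approx 5.0103$
$\frac{746 + 3032}{29 s + z} = \frac{746 + 3032}{29 \cdot \frac{486}{97} - 2187} = \frac{3778}{\frac{14094}{97} - 2187} = \frac{3778}{- \frac{198045}{97}} = 3778 \left(- \frac{97}{198045}\right) = - \frac{366466}{198045}$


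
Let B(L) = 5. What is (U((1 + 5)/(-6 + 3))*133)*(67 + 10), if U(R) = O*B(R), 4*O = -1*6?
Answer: -153615/2 ≈ -76808.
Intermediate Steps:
O = -3/2 (O = (-1*6)/4 = (¼)*(-6) = -3/2 ≈ -1.5000)
U(R) = -15/2 (U(R) = -3/2*5 = -15/2)
(U((1 + 5)/(-6 + 3))*133)*(67 + 10) = (-15/2*133)*(67 + 10) = -1995/2*77 = -153615/2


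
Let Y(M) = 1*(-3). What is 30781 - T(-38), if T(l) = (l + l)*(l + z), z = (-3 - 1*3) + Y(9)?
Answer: 27209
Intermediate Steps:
Y(M) = -3
z = -9 (z = (-3 - 1*3) - 3 = (-3 - 3) - 3 = -6 - 3 = -9)
T(l) = 2*l*(-9 + l) (T(l) = (l + l)*(l - 9) = (2*l)*(-9 + l) = 2*l*(-9 + l))
30781 - T(-38) = 30781 - 2*(-38)*(-9 - 38) = 30781 - 2*(-38)*(-47) = 30781 - 1*3572 = 30781 - 3572 = 27209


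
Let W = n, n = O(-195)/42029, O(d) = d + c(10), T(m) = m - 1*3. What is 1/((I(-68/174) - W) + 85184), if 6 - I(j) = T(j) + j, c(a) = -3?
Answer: 3656523/311513039137 ≈ 1.1738e-5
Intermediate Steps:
T(m) = -3 + m (T(m) = m - 3 = -3 + m)
O(d) = -3 + d (O(d) = d - 3 = -3 + d)
I(j) = 9 - 2*j (I(j) = 6 - ((-3 + j) + j) = 6 - (-3 + 2*j) = 6 + (3 - 2*j) = 9 - 2*j)
n = -198/42029 (n = (-3 - 195)/42029 = -198*1/42029 = -198/42029 ≈ -0.0047110)
W = -198/42029 ≈ -0.0047110
1/((I(-68/174) - W) + 85184) = 1/(((9 - (-136)/174) - 1*(-198/42029)) + 85184) = 1/(((9 - (-136)/174) + 198/42029) + 85184) = 1/(((9 - 2*(-34/87)) + 198/42029) + 85184) = 1/(((9 + 68/87) + 198/42029) + 85184) = 1/((851/87 + 198/42029) + 85184) = 1/(35783905/3656523 + 85184) = 1/(311513039137/3656523) = 3656523/311513039137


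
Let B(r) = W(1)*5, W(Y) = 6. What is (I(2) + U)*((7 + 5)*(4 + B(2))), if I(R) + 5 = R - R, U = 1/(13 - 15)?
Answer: -2244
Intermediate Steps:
B(r) = 30 (B(r) = 6*5 = 30)
U = -1/2 (U = 1/(-2) = -1/2 ≈ -0.50000)
I(R) = -5 (I(R) = -5 + (R - R) = -5 + 0 = -5)
(I(2) + U)*((7 + 5)*(4 + B(2))) = (-5 - 1/2)*((7 + 5)*(4 + 30)) = -66*34 = -11/2*408 = -2244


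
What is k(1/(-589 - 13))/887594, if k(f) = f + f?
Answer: -1/267165794 ≈ -3.7430e-9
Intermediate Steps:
k(f) = 2*f
k(1/(-589 - 13))/887594 = (2/(-589 - 13))/887594 = (2/(-602))*(1/887594) = (2*(-1/602))*(1/887594) = -1/301*1/887594 = -1/267165794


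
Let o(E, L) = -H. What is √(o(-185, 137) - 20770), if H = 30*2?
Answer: I*√20830 ≈ 144.33*I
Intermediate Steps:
H = 60
o(E, L) = -60 (o(E, L) = -1*60 = -60)
√(o(-185, 137) - 20770) = √(-60 - 20770) = √(-20830) = I*√20830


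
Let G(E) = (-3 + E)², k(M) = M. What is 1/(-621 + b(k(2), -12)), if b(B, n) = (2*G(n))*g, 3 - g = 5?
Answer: -1/1521 ≈ -0.00065746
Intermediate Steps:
g = -2 (g = 3 - 1*5 = 3 - 5 = -2)
b(B, n) = -4*(-3 + n)² (b(B, n) = (2*(-3 + n)²)*(-2) = -4*(-3 + n)²)
1/(-621 + b(k(2), -12)) = 1/(-621 - 4*(-3 - 12)²) = 1/(-621 - 4*(-15)²) = 1/(-621 - 4*225) = 1/(-621 - 900) = 1/(-1521) = -1/1521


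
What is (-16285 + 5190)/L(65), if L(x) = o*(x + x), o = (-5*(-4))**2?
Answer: -2219/10400 ≈ -0.21337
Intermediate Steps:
o = 400 (o = 20**2 = 400)
L(x) = 800*x (L(x) = 400*(x + x) = 400*(2*x) = 800*x)
(-16285 + 5190)/L(65) = (-16285 + 5190)/((800*65)) = -11095/52000 = -11095*1/52000 = -2219/10400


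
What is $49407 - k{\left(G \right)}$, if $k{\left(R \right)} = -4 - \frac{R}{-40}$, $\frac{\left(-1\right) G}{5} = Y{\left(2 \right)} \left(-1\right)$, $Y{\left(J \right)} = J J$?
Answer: $\frac{98821}{2} \approx 49411.0$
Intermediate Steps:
$Y{\left(J \right)} = J^{2}$
$G = 20$ ($G = - 5 \cdot 2^{2} \left(-1\right) = - 5 \cdot 4 \left(-1\right) = \left(-5\right) \left(-4\right) = 20$)
$k{\left(R \right)} = -4 + \frac{R}{40}$ ($k{\left(R \right)} = -4 - R \left(- \frac{1}{40}\right) = -4 - - \frac{R}{40} = -4 + \frac{R}{40}$)
$49407 - k{\left(G \right)} = 49407 - \left(-4 + \frac{1}{40} \cdot 20\right) = 49407 - \left(-4 + \frac{1}{2}\right) = 49407 - - \frac{7}{2} = 49407 + \frac{7}{2} = \frac{98821}{2}$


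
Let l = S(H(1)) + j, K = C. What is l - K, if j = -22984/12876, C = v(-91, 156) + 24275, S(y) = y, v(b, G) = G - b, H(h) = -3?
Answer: -78951721/3219 ≈ -24527.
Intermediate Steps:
C = 24522 (C = (156 - 1*(-91)) + 24275 = (156 + 91) + 24275 = 247 + 24275 = 24522)
j = -5746/3219 (j = -22984*1/12876 = -5746/3219 ≈ -1.7850)
K = 24522
l = -15403/3219 (l = -3 - 5746/3219 = -15403/3219 ≈ -4.7850)
l - K = -15403/3219 - 1*24522 = -15403/3219 - 24522 = -78951721/3219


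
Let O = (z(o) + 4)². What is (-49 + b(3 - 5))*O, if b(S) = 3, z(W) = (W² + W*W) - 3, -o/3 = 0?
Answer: -46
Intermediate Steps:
o = 0 (o = -3*0 = 0)
z(W) = -3 + 2*W² (z(W) = (W² + W²) - 3 = 2*W² - 3 = -3 + 2*W²)
O = 1 (O = ((-3 + 2*0²) + 4)² = ((-3 + 2*0) + 4)² = ((-3 + 0) + 4)² = (-3 + 4)² = 1² = 1)
(-49 + b(3 - 5))*O = (-49 + 3)*1 = -46*1 = -46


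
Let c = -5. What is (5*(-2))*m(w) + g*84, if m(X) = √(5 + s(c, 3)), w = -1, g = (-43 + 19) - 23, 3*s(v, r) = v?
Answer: -3948 - 10*√30/3 ≈ -3966.3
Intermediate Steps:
s(v, r) = v/3
g = -47 (g = -24 - 23 = -47)
m(X) = √30/3 (m(X) = √(5 + (⅓)*(-5)) = √(5 - 5/3) = √(10/3) = √30/3)
(5*(-2))*m(w) + g*84 = (5*(-2))*(√30/3) - 47*84 = -10*√30/3 - 3948 = -3948 - 10*√30/3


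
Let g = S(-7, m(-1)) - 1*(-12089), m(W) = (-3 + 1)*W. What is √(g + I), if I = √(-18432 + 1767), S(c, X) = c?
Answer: √(12082 + I*√16665) ≈ 109.92 + 0.5872*I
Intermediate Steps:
m(W) = -2*W
I = I*√16665 (I = √(-16665) = I*√16665 ≈ 129.09*I)
g = 12082 (g = -7 - 1*(-12089) = -7 + 12089 = 12082)
√(g + I) = √(12082 + I*√16665)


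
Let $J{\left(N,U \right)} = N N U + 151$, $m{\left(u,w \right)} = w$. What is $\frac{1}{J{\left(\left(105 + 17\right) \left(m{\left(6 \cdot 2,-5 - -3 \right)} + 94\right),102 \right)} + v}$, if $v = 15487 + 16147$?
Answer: $\frac{1}{12849805737} \approx 7.7822 \cdot 10^{-11}$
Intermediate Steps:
$v = 31634$
$J{\left(N,U \right)} = 151 + U N^{2}$ ($J{\left(N,U \right)} = N^{2} U + 151 = U N^{2} + 151 = 151 + U N^{2}$)
$\frac{1}{J{\left(\left(105 + 17\right) \left(m{\left(6 \cdot 2,-5 - -3 \right)} + 94\right),102 \right)} + v} = \frac{1}{\left(151 + 102 \left(\left(105 + 17\right) \left(\left(-5 - -3\right) + 94\right)\right)^{2}\right) + 31634} = \frac{1}{\left(151 + 102 \left(122 \left(\left(-5 + 3\right) + 94\right)\right)^{2}\right) + 31634} = \frac{1}{\left(151 + 102 \left(122 \left(-2 + 94\right)\right)^{2}\right) + 31634} = \frac{1}{\left(151 + 102 \left(122 \cdot 92\right)^{2}\right) + 31634} = \frac{1}{\left(151 + 102 \cdot 11224^{2}\right) + 31634} = \frac{1}{\left(151 + 102 \cdot 125978176\right) + 31634} = \frac{1}{\left(151 + 12849773952\right) + 31634} = \frac{1}{12849774103 + 31634} = \frac{1}{12849805737}$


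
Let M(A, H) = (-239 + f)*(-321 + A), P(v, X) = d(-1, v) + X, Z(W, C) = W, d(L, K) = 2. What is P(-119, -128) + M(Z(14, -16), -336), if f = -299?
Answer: 165040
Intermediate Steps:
P(v, X) = 2 + X
M(A, H) = 172698 - 538*A (M(A, H) = (-239 - 299)*(-321 + A) = -538*(-321 + A) = 172698 - 538*A)
P(-119, -128) + M(Z(14, -16), -336) = (2 - 128) + (172698 - 538*14) = -126 + (172698 - 7532) = -126 + 165166 = 165040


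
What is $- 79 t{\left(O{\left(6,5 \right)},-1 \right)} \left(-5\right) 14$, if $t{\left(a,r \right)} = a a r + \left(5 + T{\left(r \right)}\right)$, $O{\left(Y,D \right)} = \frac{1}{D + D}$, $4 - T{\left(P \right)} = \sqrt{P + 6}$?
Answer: $\frac{497147}{10} - 5530 \sqrt{5} \approx 37349.0$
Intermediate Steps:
$T{\left(P \right)} = 4 - \sqrt{6 + P}$ ($T{\left(P \right)} = 4 - \sqrt{P + 6} = 4 - \sqrt{6 + P}$)
$O{\left(Y,D \right)} = \frac{1}{2 D}$
$t{\left(a,r \right)} = 9 - \sqrt{6 + r} + r a^{2}$ ($t{\left(a,r \right)} = a a r - \left(-9 + \sqrt{6 + r}\right) = a^{2} r - \left(-9 + \sqrt{6 + r}\right) = r a^{2} - \left(-9 + \sqrt{6 + r}\right) = 9 - \sqrt{6 + r} + r a^{2}$)
$- 79 t{\left(O{\left(6,5 \right)},-1 \right)} \left(-5\right) 14 = - 79 \left(9 - \sqrt{6 - 1} - \left(\frac{1}{2 \cdot 5}\right)^{2}\right) \left(-5\right) 14 = - 79 \left(9 - \sqrt{5} - \left(\frac{1}{2} \cdot \frac{1}{5}\right)^{2}\right) \left(-5\right) 14 = - 79 \left(9 - \sqrt{5} - \left(\frac{1}{10}\right)^{2}\right) \left(-5\right) 14 = - 79 \left(9 - \sqrt{5} - \frac{1}{100}\right) \left(-5\right) 14 = - 79 \left(\frac{899}{100} - \sqrt{5}\right) \left(-5\right) 14 = - 79 \left(- \frac{899}{20} + 5 \sqrt{5}\right) 14 = \left(\frac{71021}{20} - 395 \sqrt{5}\right) 14 = \frac{497147}{10} - 5530 \sqrt{5}$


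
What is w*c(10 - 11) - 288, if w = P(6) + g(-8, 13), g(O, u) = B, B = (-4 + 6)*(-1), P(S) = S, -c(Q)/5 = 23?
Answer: -748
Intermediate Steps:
c(Q) = -115 (c(Q) = -5*23 = -115)
B = -2 (B = 2*(-1) = -2)
g(O, u) = -2
w = 4 (w = 6 - 2 = 4)
w*c(10 - 11) - 288 = 4*(-115) - 288 = -460 - 288 = -748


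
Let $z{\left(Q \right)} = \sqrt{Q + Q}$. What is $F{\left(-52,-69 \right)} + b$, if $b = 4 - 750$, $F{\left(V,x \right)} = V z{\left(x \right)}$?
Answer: $-746 - 52 i \sqrt{138} \approx -746.0 - 610.86 i$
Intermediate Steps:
$z{\left(Q \right)} = \sqrt{2} \sqrt{Q}$ ($z{\left(Q \right)} = \sqrt{2 Q} = \sqrt{2} \sqrt{Q}$)
$F{\left(V,x \right)} = V \sqrt{2} \sqrt{x}$
$b = -746$ ($b = 4 - 750 = -746$)
$F{\left(-52,-69 \right)} + b = - 52 \sqrt{2} \sqrt{-69} - 746 = - 52 \sqrt{2} i \sqrt{69} - 746 = - 52 i \sqrt{138} - 746 = -746 - 52 i \sqrt{138}$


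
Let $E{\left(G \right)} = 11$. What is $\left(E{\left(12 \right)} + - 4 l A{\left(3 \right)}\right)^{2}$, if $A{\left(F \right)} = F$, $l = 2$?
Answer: $169$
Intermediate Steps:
$\left(E{\left(12 \right)} + - 4 l A{\left(3 \right)}\right)^{2} = \left(11 + \left(-4\right) 2 \cdot 3\right)^{2} = \left(11 - 24\right)^{2} = \left(-13\right)^{2} = 169$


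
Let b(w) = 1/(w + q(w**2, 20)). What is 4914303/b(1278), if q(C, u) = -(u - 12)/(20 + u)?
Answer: 31397481867/5 ≈ 6.2795e+9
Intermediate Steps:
q(C, u) = -(-12 + u)/(20 + u)
b(w) = 1/(-1/5 + w) (b(w) = 1/(w + (12 - 1*20)/(20 + 20)) = 1/(w + (12 - 20)/40) = 1/(w + (1/40)*(-8)) = 1/(w - 1/5) = 1/(-1/5 + w))
4914303/b(1278) = 4914303/((5/(-1 + 5*1278))) = 4914303/((5/(-1 + 6390))) = 4914303/((5/6389)) = 4914303/((5*(1/6389))) = 4914303/(5/6389) = 4914303*(6389/5) = 31397481867/5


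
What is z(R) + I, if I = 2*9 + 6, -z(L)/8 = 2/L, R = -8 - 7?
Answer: 376/15 ≈ 25.067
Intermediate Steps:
R = -15
z(L) = -16/L
I = 24 (I = 18 + 6 = 24)
z(R) + I = -16/(-15) + 24 = -16*(-1/15) + 24 = 16/15 + 24 = 376/15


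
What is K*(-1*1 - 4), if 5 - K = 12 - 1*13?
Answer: -30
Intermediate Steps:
K = 6 (K = 5 - (12 - 1*13) = 5 - (12 - 13) = 5 - 1*(-1) = 5 + 1 = 6)
K*(-1*1 - 4) = 6*(-1*1 - 4) = 6*(-1 - 4) = 6*(-5) = -30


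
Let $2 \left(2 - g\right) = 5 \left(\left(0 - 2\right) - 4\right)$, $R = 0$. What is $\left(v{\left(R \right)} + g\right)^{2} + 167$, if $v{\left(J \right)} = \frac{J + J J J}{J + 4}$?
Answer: $456$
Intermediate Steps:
$g = 17$ ($g = 2 - \frac{5 \left(\left(0 - 2\right) - 4\right)}{2} = 2 - \frac{5 \left(-2 - 4\right)}{2} = 2 - \frac{5 \left(-6\right)}{2} = 2 - -15 = 2 + 15 = 17$)
$v{\left(J \right)} = \frac{J + J^{3}}{4 + J}$ ($v{\left(J \right)} = \frac{J + J^{2} J}{4 + J} = \frac{J + J^{3}}{4 + J}$)
$\left(v{\left(R \right)} + g\right)^{2} + 167 = \left(\frac{0 + 0^{3}}{4 + 0} + 17\right)^{2} + 167 = \left(\frac{0 + 0}{4} + 17\right)^{2} + 167 = \left(\frac{1}{4} \cdot 0 + 17\right)^{2} + 167 = \left(0 + 17\right)^{2} + 167 = 17^{2} + 167 = 289 + 167 = 456$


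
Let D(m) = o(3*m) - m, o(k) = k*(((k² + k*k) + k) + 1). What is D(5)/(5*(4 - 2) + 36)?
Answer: 6985/46 ≈ 151.85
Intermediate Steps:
o(k) = k*(1 + k + 2*k²) (o(k) = k*(((k² + k²) + k) + 1) = k*((2*k² + k) + 1) = k*((k + 2*k²) + 1) = k*(1 + k + 2*k²))
D(m) = -m + 3*m*(1 + 3*m + 18*m²) (D(m) = (3*m)*(1 + 3*m + 2*(3*m)²) - m = (3*m)*(1 + 3*m + 2*(9*m²)) - m = (3*m)*(1 + 3*m + 18*m²) - m = 3*m*(1 + 3*m + 18*m²) - m = -m + 3*m*(1 + 3*m + 18*m²))
D(5)/(5*(4 - 2) + 36) = (5*(2 + 9*5 + 54*5²))/(5*(4 - 2) + 36) = (5*(2 + 45 + 54*25))/(5*2 + 36) = (5*(2 + 45 + 1350))/(10 + 36) = (5*1397)/46 = 6985*(1/46) = 6985/46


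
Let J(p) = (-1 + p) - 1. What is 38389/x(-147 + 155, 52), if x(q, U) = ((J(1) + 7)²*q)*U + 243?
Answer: 38389/15219 ≈ 2.5224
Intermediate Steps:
J(p) = -2 + p
x(q, U) = 243 + 36*U*q (x(q, U) = (((-2 + 1) + 7)²*q)*U + 243 = ((-1 + 7)²*q)*U + 243 = (6²*q)*U + 243 = (36*q)*U + 243 = 36*U*q + 243 = 243 + 36*U*q)
38389/x(-147 + 155, 52) = 38389/(243 + 36*52*(-147 + 155)) = 38389/(243 + 36*52*8) = 38389/(243 + 14976) = 38389/15219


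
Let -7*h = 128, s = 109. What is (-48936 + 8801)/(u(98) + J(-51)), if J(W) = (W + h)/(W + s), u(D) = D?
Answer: -16294810/39303 ≈ -414.59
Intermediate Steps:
h = -128/7 (h = -⅐*128 = -128/7 ≈ -18.286)
J(W) = (-128/7 + W)/(109 + W) (J(W) = (W - 128/7)/(W + 109) = (-128/7 + W)/(109 + W))
(-48936 + 8801)/(u(98) + J(-51)) = (-48936 + 8801)/(98 + (-128/7 - 51)/(109 - 51)) = -40135/(98 - 485/7/58) = -40135/(98 + (1/58)*(-485/7)) = -40135/(98 - 485/406) = -40135/39303/406 = -40135*406/39303 = -16294810/39303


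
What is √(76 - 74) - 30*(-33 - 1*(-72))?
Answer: -1170 + √2 ≈ -1168.6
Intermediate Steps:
√(76 - 74) - 30*(-33 - 1*(-72)) = √2 - 30*(-33 + 72) = √2 - 30*39 = √2 - 1170 = -1170 + √2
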